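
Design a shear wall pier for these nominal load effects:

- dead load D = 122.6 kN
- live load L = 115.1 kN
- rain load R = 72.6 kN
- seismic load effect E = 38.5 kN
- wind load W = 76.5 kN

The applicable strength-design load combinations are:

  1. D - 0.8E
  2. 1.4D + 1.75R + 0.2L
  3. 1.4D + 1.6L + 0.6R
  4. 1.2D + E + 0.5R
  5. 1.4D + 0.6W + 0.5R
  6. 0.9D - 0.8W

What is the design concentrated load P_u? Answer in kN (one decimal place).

399.4 kN

1. 1.0(122.6) - 0.8(38.5) = 122.6 - 30.8 = 91.8
2. 1.4(122.6) + 1.75(72.6) + 0.2(115.1) = 171.6 + 127.1 + 23.0 = 321.7
3. 1.4(122.6) + 1.6(115.1) + 0.6(72.6) = 171.6 + 184.2 + 43.6 = 399.4
4. 1.2(122.6) + 1.0(38.5) + 0.5(72.6) = 147.1 + 38.5 + 36.3 = 221.9
5. 1.4(122.6) + 0.6(76.5) + 0.5(72.6) = 171.6 + 45.9 + 36.3 = 253.8
6. 0.9(122.6) - 0.8(76.5) = 110.3 - 61.2 = 49.1
Maximum is from combination 3.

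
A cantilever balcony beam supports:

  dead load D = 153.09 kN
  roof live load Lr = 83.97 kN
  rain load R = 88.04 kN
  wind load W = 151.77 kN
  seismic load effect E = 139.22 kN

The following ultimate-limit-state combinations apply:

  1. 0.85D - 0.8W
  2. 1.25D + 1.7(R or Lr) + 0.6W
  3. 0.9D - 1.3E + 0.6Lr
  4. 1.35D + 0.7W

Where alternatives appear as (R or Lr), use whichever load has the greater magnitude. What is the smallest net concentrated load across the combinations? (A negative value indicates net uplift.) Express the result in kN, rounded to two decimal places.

(R or Lr) → R = 88.04 kN.
1. 0.85(153.09) - 0.8(151.77) = 130.13 - 121.42 = 8.71
2. 1.25(153.09) + 1.7(88.04) + 0.6(151.77) = 191.36 + 149.67 + 91.06 = 432.09
3. 0.9(153.09) - 1.3(139.22) + 0.6(83.97) = 7.18
4. 1.35(153.09) + 0.7(151.77) = 206.67 + 106.24 = 312.91
Combination 3 gives the minimum: 7.18 kN.

7.18 kN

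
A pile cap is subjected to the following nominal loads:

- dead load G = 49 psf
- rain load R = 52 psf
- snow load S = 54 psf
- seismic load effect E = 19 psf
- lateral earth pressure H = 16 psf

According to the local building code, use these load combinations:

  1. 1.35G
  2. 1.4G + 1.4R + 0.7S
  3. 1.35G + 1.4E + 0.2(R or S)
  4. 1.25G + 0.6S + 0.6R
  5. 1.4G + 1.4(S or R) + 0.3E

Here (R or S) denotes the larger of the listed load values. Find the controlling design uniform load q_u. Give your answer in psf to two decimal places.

179.20 psf

(R or S) → S = 54 psf; (S or R) → S = 54 psf.
1. 1.35(49) = 66.15
2. 1.4(49) + 1.4(52) + 0.7(54) = 179.20
3. 1.35(49) + 1.4(19) + 0.2(54) = 103.55
4. 1.25(49) + 0.6(54) + 0.6(52) = 124.85
5. 1.4(49) + 1.4(54) + 0.3(19) = 149.90
The controlling combination is 2, giving 179.20 psf.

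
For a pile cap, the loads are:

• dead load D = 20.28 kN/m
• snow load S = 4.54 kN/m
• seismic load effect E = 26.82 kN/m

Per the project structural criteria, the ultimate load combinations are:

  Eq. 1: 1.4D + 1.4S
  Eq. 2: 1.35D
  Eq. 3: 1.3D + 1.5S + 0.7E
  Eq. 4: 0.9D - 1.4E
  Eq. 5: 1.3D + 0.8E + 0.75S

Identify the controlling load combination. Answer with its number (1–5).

Combination 3

Eq. 1: 1.4(20.28) + 1.4(4.54) = 28.39 + 6.36 = 34.75
Eq. 2: 1.35(20.28) = 27.38
Eq. 3: 1.3(20.28) + 1.5(4.54) + 0.7(26.82) = 51.95
Eq. 4: 0.9(20.28) - 1.4(26.82) = 18.25 - 37.55 = -19.30
Eq. 5: 1.3(20.28) + 0.8(26.82) + 0.75(4.54) = 26.36 + 21.46 + 3.41 = 51.23
The largest value is 51.95 kN/m from combination 3.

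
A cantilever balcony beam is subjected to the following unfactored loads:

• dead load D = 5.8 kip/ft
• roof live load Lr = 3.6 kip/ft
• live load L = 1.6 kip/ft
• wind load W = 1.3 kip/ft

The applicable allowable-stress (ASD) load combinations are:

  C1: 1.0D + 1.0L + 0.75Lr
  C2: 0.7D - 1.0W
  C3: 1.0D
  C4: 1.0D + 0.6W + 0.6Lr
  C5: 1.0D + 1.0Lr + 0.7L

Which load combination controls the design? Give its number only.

Combination 5

C1: 1.0(5.8) + 1.0(1.6) + 0.75(3.6) = 10.1
C2: 0.7(5.8) - 1.0(1.3) = 2.8
C3: 1.0(5.8) = 5.8
C4: 1.0(5.8) + 0.6(1.3) + 0.6(3.6) = 8.7
C5: 1.0(5.8) + 1.0(3.6) + 0.7(1.6) = 10.5
The largest value is 10.5 kip/ft from combination 5.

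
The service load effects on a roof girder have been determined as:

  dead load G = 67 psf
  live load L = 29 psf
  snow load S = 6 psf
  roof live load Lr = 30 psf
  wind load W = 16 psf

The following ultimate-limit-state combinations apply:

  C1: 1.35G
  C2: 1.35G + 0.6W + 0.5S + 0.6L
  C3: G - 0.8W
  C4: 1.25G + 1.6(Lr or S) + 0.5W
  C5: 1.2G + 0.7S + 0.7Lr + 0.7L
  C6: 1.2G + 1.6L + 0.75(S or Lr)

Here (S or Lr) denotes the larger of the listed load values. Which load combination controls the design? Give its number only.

(Lr or S) → Lr = 30 psf; (S or Lr) → Lr = 30 psf.
C1: 1.35(67) = 90.5
C2: 1.35(67) + 0.6(16) + 0.5(6) + 0.6(29) = 90.5 + 9.6 + 3.0 + 17.4 = 120.5
C3: 1.0(67) - 0.8(16) = 67.0 - 12.8 = 54.2
C4: 1.25(67) + 1.6(30) + 0.5(16) = 83.8 + 48.0 + 8.0 = 139.8
C5: 1.2(67) + 0.7(6) + 0.7(30) + 0.7(29) = 80.4 + 4.2 + 21.0 + 20.3 = 125.9
C6: 1.2(67) + 1.6(29) + 0.75(30) = 80.4 + 46.4 + 22.5 = 149.3
The largest value is 149.3 psf from combination 6.

Combination 6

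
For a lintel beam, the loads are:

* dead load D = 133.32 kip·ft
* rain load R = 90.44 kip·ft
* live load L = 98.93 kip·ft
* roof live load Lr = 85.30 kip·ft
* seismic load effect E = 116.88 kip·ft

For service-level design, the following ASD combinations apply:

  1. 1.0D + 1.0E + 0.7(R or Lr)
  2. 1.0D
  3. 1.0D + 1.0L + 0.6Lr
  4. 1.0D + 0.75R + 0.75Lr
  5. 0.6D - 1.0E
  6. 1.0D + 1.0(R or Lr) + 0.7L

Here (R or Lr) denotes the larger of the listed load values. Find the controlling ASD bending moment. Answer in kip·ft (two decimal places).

313.51 kip·ft

(R or Lr) → R = 90.44 kip·ft.
1. 1.0(133.32) + 1.0(116.88) + 0.7(90.44) = 133.32 + 116.88 + 63.31 = 313.51
2. 1.0(133.32) = 133.32
3. 1.0(133.32) + 1.0(98.93) + 0.6(85.30) = 133.32 + 98.93 + 51.18 = 283.43
4. 1.0(133.32) + 0.75(90.44) + 0.75(85.30) = 133.32 + 67.83 + 63.98 = 265.13
5. 0.6(133.32) - 1.0(116.88) = 79.99 - 116.88 = -36.89
6. 1.0(133.32) + 1.0(90.44) + 0.7(98.93) = 133.32 + 90.44 + 69.25 = 293.01
The controlling combination is 1, giving 313.51 kip·ft.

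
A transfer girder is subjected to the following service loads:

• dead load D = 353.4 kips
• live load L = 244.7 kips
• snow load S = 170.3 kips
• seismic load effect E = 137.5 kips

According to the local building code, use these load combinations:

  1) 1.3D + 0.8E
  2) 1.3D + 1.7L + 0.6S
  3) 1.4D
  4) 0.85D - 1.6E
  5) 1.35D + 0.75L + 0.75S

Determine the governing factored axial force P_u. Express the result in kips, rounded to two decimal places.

1) 1.3(353.4) + 0.8(137.5) = 569.42
2) 1.3(353.4) + 1.7(244.7) + 0.6(170.3) = 977.59
3) 1.4(353.4) = 494.76
4) 0.85(353.4) - 1.6(137.5) = 80.39
5) 1.35(353.4) + 0.75(244.7) + 0.75(170.3) = 788.34
Maximum is from combination 2.

977.59 kips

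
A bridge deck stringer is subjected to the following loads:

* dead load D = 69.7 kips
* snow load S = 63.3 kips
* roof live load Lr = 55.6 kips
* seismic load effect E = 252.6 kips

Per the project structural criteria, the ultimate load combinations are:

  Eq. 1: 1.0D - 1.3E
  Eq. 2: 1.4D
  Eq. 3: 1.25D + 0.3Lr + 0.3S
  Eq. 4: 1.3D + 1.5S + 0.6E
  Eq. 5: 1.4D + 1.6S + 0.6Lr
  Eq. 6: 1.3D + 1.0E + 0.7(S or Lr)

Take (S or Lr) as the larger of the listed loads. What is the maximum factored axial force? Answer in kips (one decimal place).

(S or Lr) → S = 63.3 kips.
Eq. 1: 1.0(69.7) - 1.3(252.6) = 69.7 - 328.4 = -258.7
Eq. 2: 1.4(69.7) = 97.6
Eq. 3: 1.25(69.7) + 0.3(55.6) + 0.3(63.3) = 87.1 + 16.7 + 19.0 = 122.8
Eq. 4: 1.3(69.7) + 1.5(63.3) + 0.6(252.6) = 337.1
Eq. 5: 1.4(69.7) + 1.6(63.3) + 0.6(55.6) = 232.2
Eq. 6: 1.3(69.7) + 1.0(252.6) + 0.7(63.3) = 90.6 + 252.6 + 44.3 = 387.5
Maximum is from combination 6.

387.5 kips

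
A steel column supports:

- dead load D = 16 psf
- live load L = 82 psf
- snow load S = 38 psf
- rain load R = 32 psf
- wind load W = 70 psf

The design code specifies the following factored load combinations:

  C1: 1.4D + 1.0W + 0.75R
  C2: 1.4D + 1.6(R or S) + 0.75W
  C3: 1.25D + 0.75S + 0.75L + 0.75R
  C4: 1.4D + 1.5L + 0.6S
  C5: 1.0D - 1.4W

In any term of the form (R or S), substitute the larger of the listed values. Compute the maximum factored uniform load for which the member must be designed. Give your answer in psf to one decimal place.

168.2 psf

(R or S) → S = 38 psf.
C1: 1.4(16) + 1.0(70) + 0.75(32) = 116.4
C2: 1.4(16) + 1.6(38) + 0.75(70) = 135.7
C3: 1.25(16) + 0.75(38) + 0.75(82) + 0.75(32) = 134.0
C4: 1.4(16) + 1.5(82) + 0.6(38) = 168.2
C5: 1.0(16) - 1.4(70) = -82.0
Maximum is from combination 4.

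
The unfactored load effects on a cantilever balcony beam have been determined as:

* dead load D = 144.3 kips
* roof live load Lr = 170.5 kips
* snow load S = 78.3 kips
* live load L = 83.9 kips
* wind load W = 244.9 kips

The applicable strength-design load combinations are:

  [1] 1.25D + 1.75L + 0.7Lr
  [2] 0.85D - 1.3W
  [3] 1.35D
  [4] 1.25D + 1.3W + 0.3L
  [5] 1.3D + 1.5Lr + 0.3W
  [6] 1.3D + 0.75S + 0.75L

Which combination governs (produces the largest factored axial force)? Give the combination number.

Combination 4

[1] 1.25(144.3) + 1.75(83.9) + 0.7(170.5) = 180.4 + 146.8 + 119.4 = 446.6
[2] 0.85(144.3) - 1.3(244.9) = 122.7 - 318.4 = -195.7
[3] 1.35(144.3) = 194.8
[4] 1.25(144.3) + 1.3(244.9) + 0.3(83.9) = 523.9
[5] 1.3(144.3) + 1.5(170.5) + 0.3(244.9) = 516.8
[6] 1.3(144.3) + 0.75(78.3) + 0.75(83.9) = 187.6 + 58.7 + 62.9 = 309.2
The largest value is 523.9 kips from combination 4.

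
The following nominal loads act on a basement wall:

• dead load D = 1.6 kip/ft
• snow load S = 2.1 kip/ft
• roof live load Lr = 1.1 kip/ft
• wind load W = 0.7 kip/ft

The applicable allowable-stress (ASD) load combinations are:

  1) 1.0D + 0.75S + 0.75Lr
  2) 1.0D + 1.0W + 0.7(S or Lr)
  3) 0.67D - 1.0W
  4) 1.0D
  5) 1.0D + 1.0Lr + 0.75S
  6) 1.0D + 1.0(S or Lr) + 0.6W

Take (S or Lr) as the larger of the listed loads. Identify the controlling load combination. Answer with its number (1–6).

(S or Lr) → S = 2.1 kip/ft.
1) 1.0(1.6) + 0.75(2.1) + 0.75(1.1) = 4.00
2) 1.0(1.6) + 1.0(0.7) + 0.7(2.1) = 3.77
3) 0.67(1.6) - 1.0(0.7) = 0.37
4) 1.0(1.6) = 1.60
5) 1.0(1.6) + 1.0(1.1) + 0.75(2.1) = 4.28
6) 1.0(1.6) + 1.0(2.1) + 0.6(0.7) = 4.12
The largest value is 4.28 kip/ft from combination 5.

Combination 5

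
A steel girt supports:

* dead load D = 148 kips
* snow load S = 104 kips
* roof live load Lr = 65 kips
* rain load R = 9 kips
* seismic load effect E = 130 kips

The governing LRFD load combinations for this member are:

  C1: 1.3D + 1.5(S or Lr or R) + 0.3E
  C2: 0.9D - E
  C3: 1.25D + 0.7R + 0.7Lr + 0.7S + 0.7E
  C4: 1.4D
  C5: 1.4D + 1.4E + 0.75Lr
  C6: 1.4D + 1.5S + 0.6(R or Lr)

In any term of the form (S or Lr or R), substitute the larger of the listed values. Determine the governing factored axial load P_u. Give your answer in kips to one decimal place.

438.0 kips

(S or Lr or R) → S = 104 kips; (R or Lr) → Lr = 65 kips.
C1: 1.3(148) + 1.5(104) + 0.3(130) = 387.4
C2: 0.9(148) - 1.0(130) = 3.2
C3: 1.25(148) + 0.7(9) + 0.7(65) + 0.7(104) + 0.7(130) = 400.6
C4: 1.4(148) = 207.2
C5: 1.4(148) + 1.4(130) + 0.75(65) = 438.0
C6: 1.4(148) + 1.5(104) + 0.6(65) = 402.2
Maximum is from combination 5.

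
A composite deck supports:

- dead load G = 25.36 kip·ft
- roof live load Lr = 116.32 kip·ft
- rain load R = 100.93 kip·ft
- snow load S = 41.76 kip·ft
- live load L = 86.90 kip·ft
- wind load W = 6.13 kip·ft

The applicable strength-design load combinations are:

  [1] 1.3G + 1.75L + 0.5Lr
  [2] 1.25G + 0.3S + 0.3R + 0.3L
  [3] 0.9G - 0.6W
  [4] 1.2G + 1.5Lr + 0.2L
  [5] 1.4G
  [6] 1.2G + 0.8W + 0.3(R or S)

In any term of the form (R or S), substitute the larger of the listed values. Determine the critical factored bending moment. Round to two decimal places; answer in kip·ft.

243.20 kip·ft

(R or S) → R = 100.93 kip·ft.
[1] 1.3(25.36) + 1.75(86.90) + 0.5(116.32) = 243.20
[2] 1.25(25.36) + 0.3(41.76) + 0.3(100.93) + 0.3(86.90) = 31.70 + 12.53 + 30.28 + 26.07 = 100.58
[3] 0.9(25.36) - 0.6(6.13) = 19.15
[4] 1.2(25.36) + 1.5(116.32) + 0.2(86.90) = 30.43 + 174.48 + 17.38 = 222.29
[5] 1.4(25.36) = 35.50
[6] 1.2(25.36) + 0.8(6.13) + 0.3(100.93) = 65.62
Maximum is from combination 1.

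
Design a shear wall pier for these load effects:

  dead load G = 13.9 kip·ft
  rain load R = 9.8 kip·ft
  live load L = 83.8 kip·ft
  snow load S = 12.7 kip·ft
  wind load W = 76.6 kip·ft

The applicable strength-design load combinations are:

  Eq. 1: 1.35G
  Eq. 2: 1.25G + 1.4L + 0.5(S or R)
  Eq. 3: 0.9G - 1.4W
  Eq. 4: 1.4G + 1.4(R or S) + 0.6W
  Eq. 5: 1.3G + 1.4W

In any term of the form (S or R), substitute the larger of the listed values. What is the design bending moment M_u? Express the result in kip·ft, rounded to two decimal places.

141.05 kip·ft

(S or R) → S = 12.7 kip·ft; (R or S) → S = 12.7 kip·ft.
Eq. 1: 1.35(13.9) = 18.77
Eq. 2: 1.25(13.9) + 1.4(83.8) + 0.5(12.7) = 141.05
Eq. 3: 0.9(13.9) - 1.4(76.6) = -94.73
Eq. 4: 1.4(13.9) + 1.4(12.7) + 0.6(76.6) = 83.20
Eq. 5: 1.3(13.9) + 1.4(76.6) = 125.31
Combination 2 governs: M_u = 141.05 kip·ft.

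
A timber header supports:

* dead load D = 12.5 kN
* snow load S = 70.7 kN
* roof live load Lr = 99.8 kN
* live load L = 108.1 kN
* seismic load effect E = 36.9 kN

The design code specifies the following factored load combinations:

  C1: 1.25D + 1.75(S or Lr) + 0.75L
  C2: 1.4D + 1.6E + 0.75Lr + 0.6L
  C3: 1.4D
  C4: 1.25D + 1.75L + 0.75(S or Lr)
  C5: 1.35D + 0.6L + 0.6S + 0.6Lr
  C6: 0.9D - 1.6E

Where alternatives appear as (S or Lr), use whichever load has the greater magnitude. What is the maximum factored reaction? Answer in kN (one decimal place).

(S or Lr) → Lr = 99.8 kN.
C1: 1.25(12.5) + 1.75(99.8) + 0.75(108.1) = 15.6 + 174.7 + 81.1 = 271.4
C2: 1.4(12.5) + 1.6(36.9) + 0.75(99.8) + 0.6(108.1) = 17.5 + 59.0 + 74.9 + 64.9 = 216.3
C3: 1.4(12.5) = 17.5
C4: 1.25(12.5) + 1.75(108.1) + 0.75(99.8) = 15.6 + 189.2 + 74.9 = 279.7
C5: 1.35(12.5) + 0.6(108.1) + 0.6(70.7) + 0.6(99.8) = 184.0
C6: 0.9(12.5) - 1.6(36.9) = -47.8
Maximum is from combination 4.

279.7 kN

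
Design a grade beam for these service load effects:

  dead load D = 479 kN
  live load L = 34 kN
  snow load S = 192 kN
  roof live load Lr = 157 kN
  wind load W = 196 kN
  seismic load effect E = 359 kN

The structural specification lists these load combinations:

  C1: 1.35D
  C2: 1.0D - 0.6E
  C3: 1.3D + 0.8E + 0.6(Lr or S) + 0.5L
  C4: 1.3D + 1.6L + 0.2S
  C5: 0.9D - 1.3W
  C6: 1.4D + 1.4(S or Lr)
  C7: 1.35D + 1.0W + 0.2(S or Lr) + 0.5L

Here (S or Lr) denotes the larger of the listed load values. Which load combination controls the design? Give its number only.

Combination 3

(Lr or S) → S = 192 kN; (S or Lr) → S = 192 kN.
C1: 1.35(479) = 646.65
C2: 1.0(479) - 0.6(359) = 479.00 - 215.40 = 263.60
C3: 1.3(479) + 0.8(359) + 0.6(192) + 0.5(34) = 622.70 + 287.20 + 115.20 + 17.00 = 1042.10
C4: 1.3(479) + 1.6(34) + 0.2(192) = 622.70 + 54.40 + 38.40 = 715.50
C5: 0.9(479) - 1.3(196) = 431.10 - 254.80 = 176.30
C6: 1.4(479) + 1.4(192) = 670.60 + 268.80 = 939.40
C7: 1.35(479) + 1.0(196) + 0.2(192) + 0.5(34) = 646.65 + 196.00 + 38.40 + 17.00 = 898.05
The largest value is 1042.10 kN from combination 3.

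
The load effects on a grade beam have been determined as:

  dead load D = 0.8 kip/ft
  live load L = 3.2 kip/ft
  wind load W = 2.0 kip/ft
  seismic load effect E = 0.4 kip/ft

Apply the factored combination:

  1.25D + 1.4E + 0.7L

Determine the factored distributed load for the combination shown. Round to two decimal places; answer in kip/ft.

3.80 kip/ft

1.25(0.8) + 1.4(0.4) + 0.7(3.2) = 1.00 + 0.56 + 2.24 = 3.80
w_u = 3.80 kip/ft.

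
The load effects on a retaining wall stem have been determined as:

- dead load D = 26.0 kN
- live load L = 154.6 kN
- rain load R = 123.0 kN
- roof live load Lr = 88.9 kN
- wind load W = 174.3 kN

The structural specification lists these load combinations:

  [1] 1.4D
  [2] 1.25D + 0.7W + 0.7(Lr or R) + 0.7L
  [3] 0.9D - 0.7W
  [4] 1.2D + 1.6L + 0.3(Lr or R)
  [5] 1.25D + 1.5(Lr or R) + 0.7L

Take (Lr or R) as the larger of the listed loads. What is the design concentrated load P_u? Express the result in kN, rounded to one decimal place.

(Lr or R) → R = 123.0 kN.
[1] 1.4(26.0) = 36.4
[2] 1.25(26.0) + 0.7(174.3) + 0.7(123.0) + 0.7(154.6) = 348.8
[3] 0.9(26.0) - 0.7(174.3) = -98.6
[4] 1.2(26.0) + 1.6(154.6) + 0.3(123.0) = 315.5
[5] 1.25(26.0) + 1.5(123.0) + 0.7(154.6) = 325.2
Combination 2 governs: P_u = 348.8 kN.

348.8 kN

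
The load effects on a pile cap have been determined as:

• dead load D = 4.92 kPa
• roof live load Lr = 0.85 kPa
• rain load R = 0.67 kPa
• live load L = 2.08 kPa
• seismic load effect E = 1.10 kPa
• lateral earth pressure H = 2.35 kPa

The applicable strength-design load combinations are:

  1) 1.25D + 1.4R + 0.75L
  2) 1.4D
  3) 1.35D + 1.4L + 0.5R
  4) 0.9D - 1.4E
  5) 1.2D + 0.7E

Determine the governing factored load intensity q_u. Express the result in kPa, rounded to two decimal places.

1) 1.25(4.92) + 1.4(0.67) + 0.75(2.08) = 8.65
2) 1.4(4.92) = 6.89
3) 1.35(4.92) + 1.4(2.08) + 0.5(0.67) = 9.89
4) 0.9(4.92) - 1.4(1.10) = 2.89
5) 1.2(4.92) + 0.7(1.10) = 6.67
The controlling combination is 3, giving 9.89 kPa.

9.89 kPa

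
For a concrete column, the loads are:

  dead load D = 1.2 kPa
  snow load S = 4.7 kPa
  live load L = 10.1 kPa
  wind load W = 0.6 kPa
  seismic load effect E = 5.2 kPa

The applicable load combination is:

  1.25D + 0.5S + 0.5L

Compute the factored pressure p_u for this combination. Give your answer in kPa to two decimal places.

8.90 kPa

1.25(1.2) + 0.5(4.7) + 0.5(10.1) = 8.90
p_u = 8.90 kPa.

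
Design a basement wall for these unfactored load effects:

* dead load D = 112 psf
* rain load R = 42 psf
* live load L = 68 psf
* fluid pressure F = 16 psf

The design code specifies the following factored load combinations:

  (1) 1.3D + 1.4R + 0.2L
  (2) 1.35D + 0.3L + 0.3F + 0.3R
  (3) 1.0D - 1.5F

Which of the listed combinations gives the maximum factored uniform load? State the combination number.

(1) 1.3(112) + 1.4(42) + 0.2(68) = 145.6 + 58.8 + 13.6 = 218.0
(2) 1.35(112) + 0.3(68) + 0.3(16) + 0.3(42) = 151.2 + 20.4 + 4.8 + 12.6 = 189.0
(3) 1.0(112) - 1.5(16) = 112.0 - 24.0 = 88.0
The largest value is 218.0 psf from combination 1.

Combination 1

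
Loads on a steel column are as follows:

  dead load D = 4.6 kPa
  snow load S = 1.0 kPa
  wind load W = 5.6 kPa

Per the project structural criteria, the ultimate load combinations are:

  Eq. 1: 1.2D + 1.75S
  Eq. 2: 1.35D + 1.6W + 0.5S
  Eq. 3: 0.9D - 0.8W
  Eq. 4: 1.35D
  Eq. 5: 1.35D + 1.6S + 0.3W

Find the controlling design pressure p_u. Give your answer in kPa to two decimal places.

Eq. 1: 1.2(4.6) + 1.75(1.0) = 5.52 + 1.75 = 7.27
Eq. 2: 1.35(4.6) + 1.6(5.6) + 0.5(1.0) = 6.21 + 8.96 + 0.50 = 15.67
Eq. 3: 0.9(4.6) - 0.8(5.6) = 4.14 - 4.48 = -0.34
Eq. 4: 1.35(4.6) = 6.21
Eq. 5: 1.35(4.6) + 1.6(1.0) + 0.3(5.6) = 6.21 + 1.60 + 1.68 = 9.49
The controlling combination is 2, giving 15.67 kPa.

15.67 kPa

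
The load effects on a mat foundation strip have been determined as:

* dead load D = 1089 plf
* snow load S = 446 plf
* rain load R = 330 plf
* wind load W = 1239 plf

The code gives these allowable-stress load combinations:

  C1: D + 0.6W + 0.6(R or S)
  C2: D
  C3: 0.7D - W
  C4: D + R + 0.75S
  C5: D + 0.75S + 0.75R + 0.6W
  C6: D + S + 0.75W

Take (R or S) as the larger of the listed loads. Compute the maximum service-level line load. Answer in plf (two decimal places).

(R or S) → S = 446 plf.
C1: 1.0(1089) + 0.6(1239) + 0.6(446) = 1089.00 + 743.40 + 267.60 = 2100.00
C2: 1.0(1089) = 1089.00
C3: 0.7(1089) - 1.0(1239) = 762.30 - 1239.00 = -476.70
C4: 1.0(1089) + 1.0(330) + 0.75(446) = 1089.00 + 330.00 + 334.50 = 1753.50
C5: 1.0(1089) + 0.75(446) + 0.75(330) + 0.6(1239) = 1089.00 + 334.50 + 247.50 + 743.40 = 2414.40
C6: 1.0(1089) + 1.0(446) + 0.75(1239) = 1089.00 + 446.00 + 929.25 = 2464.25
Maximum is from combination 6.

2464.25 plf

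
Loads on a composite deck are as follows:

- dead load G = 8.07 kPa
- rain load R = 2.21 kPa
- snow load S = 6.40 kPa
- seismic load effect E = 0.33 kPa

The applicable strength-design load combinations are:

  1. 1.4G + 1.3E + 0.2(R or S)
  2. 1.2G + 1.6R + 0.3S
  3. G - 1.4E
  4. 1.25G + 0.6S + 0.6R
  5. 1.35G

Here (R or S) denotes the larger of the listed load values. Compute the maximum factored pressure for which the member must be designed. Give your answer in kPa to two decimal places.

(R or S) → S = 6.40 kPa.
1. 1.4(8.07) + 1.3(0.33) + 0.2(6.40) = 13.01
2. 1.2(8.07) + 1.6(2.21) + 0.3(6.40) = 15.14
3. 1.0(8.07) - 1.4(0.33) = 7.61
4. 1.25(8.07) + 0.6(6.40) + 0.6(2.21) = 15.25
5. 1.35(8.07) = 10.89
Maximum is from combination 4.

15.25 kPa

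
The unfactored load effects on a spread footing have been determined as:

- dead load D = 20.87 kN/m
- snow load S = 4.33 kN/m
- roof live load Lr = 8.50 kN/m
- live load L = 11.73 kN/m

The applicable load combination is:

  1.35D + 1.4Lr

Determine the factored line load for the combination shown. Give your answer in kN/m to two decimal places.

1.35(20.87) + 1.4(8.50) = 28.17 + 11.90 = 40.07
w_u = 40.07 kN/m.

40.07 kN/m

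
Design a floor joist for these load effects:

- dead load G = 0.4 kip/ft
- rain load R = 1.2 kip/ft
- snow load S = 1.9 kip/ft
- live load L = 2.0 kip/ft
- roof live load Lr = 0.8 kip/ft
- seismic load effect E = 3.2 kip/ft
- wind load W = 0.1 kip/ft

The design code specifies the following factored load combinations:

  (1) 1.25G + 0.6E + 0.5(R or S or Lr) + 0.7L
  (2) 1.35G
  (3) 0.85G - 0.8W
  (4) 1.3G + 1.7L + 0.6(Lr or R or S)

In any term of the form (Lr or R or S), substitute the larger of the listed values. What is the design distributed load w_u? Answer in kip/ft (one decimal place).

(R or S or Lr) → S = 1.9 kip/ft; (Lr or R or S) → S = 1.9 kip/ft.
(1) 1.25(0.4) + 0.6(3.2) + 0.5(1.9) + 0.7(2.0) = 0.5 + 1.9 + 1.0 + 1.4 = 4.8
(2) 1.35(0.4) = 0.5
(3) 0.85(0.4) - 0.8(0.1) = 0.3
(4) 1.3(0.4) + 1.7(2.0) + 0.6(1.9) = 5.1
Maximum is from combination 4.

5.1 kip/ft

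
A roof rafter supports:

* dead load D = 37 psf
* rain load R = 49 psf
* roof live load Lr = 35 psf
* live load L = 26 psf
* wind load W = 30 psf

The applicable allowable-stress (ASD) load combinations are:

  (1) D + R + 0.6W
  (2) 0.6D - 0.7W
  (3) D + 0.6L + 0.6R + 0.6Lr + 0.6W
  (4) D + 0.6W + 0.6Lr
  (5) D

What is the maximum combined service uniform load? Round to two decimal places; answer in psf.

121.00 psf

(1) 1.0(37) + 1.0(49) + 0.6(30) = 37.00 + 49.00 + 18.00 = 104.00
(2) 0.6(37) - 0.7(30) = 22.20 - 21.00 = 1.20
(3) 1.0(37) + 0.6(26) + 0.6(49) + 0.6(35) + 0.6(30) = 37.00 + 15.60 + 29.40 + 21.00 + 18.00 = 121.00
(4) 1.0(37) + 0.6(30) + 0.6(35) = 37.00 + 18.00 + 21.00 = 76.00
(5) 1.0(37) = 37.00
Maximum is from combination 3.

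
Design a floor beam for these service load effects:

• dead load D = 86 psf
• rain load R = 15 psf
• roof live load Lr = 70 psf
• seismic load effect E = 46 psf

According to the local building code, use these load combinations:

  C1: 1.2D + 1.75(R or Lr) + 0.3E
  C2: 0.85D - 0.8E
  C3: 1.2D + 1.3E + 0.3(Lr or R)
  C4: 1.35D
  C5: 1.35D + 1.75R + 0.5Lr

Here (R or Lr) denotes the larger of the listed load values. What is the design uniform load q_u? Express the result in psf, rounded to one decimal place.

(R or Lr) → Lr = 70 psf; (Lr or R) → Lr = 70 psf.
C1: 1.2(86) + 1.75(70) + 0.3(46) = 239.5
C2: 0.85(86) - 0.8(46) = 36.3
C3: 1.2(86) + 1.3(46) + 0.3(70) = 184.0
C4: 1.35(86) = 116.1
C5: 1.35(86) + 1.75(15) + 0.5(70) = 177.4
The controlling combination is 1, giving 239.5 psf.

239.5 psf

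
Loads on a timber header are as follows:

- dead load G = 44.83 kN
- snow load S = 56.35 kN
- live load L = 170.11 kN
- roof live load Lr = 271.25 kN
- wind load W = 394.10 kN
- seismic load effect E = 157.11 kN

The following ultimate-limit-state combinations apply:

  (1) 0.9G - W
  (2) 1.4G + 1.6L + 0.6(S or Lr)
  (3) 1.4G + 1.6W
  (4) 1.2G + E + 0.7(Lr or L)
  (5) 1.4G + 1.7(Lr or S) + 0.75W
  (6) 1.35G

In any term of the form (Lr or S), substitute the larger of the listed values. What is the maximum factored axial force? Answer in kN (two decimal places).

819.46 kN

(S or Lr) → Lr = 271.25 kN; (Lr or L) → Lr = 271.25 kN; (Lr or S) → Lr = 271.25 kN.
(1) 0.9(44.83) - 1.0(394.10) = 40.35 - 394.10 = -353.75
(2) 1.4(44.83) + 1.6(170.11) + 0.6(271.25) = 62.76 + 272.18 + 162.75 = 497.69
(3) 1.4(44.83) + 1.6(394.10) = 62.76 + 630.56 = 693.32
(4) 1.2(44.83) + 1.0(157.11) + 0.7(271.25) = 400.78
(5) 1.4(44.83) + 1.7(271.25) + 0.75(394.10) = 819.46
(6) 1.35(44.83) = 60.52
Maximum is from combination 5.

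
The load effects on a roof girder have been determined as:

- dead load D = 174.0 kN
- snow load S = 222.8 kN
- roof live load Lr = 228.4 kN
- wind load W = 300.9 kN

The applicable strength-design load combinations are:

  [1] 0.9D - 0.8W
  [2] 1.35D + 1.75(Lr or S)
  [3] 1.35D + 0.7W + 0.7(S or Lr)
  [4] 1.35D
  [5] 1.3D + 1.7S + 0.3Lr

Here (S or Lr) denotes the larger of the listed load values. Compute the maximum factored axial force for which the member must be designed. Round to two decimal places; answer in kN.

673.48 kN

(Lr or S) → Lr = 228.4 kN; (S or Lr) → Lr = 228.4 kN.
[1] 0.9(174.0) - 0.8(300.9) = 156.60 - 240.72 = -84.12
[2] 1.35(174.0) + 1.75(228.4) = 234.90 + 399.70 = 634.60
[3] 1.35(174.0) + 0.7(300.9) + 0.7(228.4) = 234.90 + 210.63 + 159.88 = 605.41
[4] 1.35(174.0) = 234.90
[5] 1.3(174.0) + 1.7(222.8) + 0.3(228.4) = 226.20 + 378.76 + 68.52 = 673.48
Maximum is from combination 5.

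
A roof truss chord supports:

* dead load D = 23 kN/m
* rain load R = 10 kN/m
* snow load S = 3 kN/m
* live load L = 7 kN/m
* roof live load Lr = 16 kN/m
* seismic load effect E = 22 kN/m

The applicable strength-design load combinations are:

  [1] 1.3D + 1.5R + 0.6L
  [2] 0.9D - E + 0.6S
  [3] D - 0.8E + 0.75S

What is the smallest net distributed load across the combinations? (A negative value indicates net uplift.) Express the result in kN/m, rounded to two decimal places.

0.50 kN/m

[1] 1.3(23) + 1.5(10) + 0.6(7) = 29.90 + 15.00 + 4.20 = 49.10
[2] 0.9(23) - 1.0(22) + 0.6(3) = 20.70 - 22.00 + 1.80 = 0.50
[3] 1.0(23) - 0.8(22) + 0.75(3) = 23.00 - 17.60 + 2.25 = 7.65
Combination 2 gives the minimum: 0.50 kN/m.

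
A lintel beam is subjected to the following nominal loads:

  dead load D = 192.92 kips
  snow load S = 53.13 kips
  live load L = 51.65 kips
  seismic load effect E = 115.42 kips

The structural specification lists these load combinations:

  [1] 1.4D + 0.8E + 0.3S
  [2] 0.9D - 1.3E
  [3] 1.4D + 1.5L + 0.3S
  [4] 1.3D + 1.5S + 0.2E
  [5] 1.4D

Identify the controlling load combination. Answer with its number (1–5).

[1] 1.4(192.92) + 0.8(115.42) + 0.3(53.13) = 378.36
[2] 0.9(192.92) - 1.3(115.42) = 173.63 - 150.05 = 23.58
[3] 1.4(192.92) + 1.5(51.65) + 0.3(53.13) = 363.50
[4] 1.3(192.92) + 1.5(53.13) + 0.2(115.42) = 250.80 + 79.70 + 23.08 = 353.58
[5] 1.4(192.92) = 270.09
The largest value is 378.36 kips from combination 1.

Combination 1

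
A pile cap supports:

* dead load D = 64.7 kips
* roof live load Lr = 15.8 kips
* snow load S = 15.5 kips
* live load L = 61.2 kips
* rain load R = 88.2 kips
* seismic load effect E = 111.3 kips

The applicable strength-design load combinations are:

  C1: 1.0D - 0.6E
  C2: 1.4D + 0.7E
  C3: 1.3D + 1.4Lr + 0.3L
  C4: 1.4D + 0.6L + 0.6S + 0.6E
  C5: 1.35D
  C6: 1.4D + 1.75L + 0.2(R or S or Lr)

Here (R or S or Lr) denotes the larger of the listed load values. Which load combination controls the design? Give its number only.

(R or S or Lr) → R = 88.2 kips.
C1: 1.0(64.7) - 0.6(111.3) = -2.08
C2: 1.4(64.7) + 0.7(111.3) = 168.49
C3: 1.3(64.7) + 1.4(15.8) + 0.3(61.2) = 124.59
C4: 1.4(64.7) + 0.6(61.2) + 0.6(15.5) + 0.6(111.3) = 203.38
C5: 1.35(64.7) = 87.35
C6: 1.4(64.7) + 1.75(61.2) + 0.2(88.2) = 215.32
The largest value is 215.32 kips from combination 6.

Combination 6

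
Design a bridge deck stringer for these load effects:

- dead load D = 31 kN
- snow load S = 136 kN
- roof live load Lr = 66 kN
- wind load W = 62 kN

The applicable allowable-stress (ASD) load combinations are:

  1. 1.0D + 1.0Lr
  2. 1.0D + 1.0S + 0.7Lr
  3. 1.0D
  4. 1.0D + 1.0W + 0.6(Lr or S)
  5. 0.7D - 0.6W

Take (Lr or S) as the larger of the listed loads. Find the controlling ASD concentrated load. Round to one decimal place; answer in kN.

(Lr or S) → S = 136 kN.
1. 1.0(31) + 1.0(66) = 31.0 + 66.0 = 97.0
2. 1.0(31) + 1.0(136) + 0.7(66) = 31.0 + 136.0 + 46.2 = 213.2
3. 1.0(31) = 31.0
4. 1.0(31) + 1.0(62) + 0.6(136) = 31.0 + 62.0 + 81.6 = 174.6
5. 0.7(31) - 0.6(62) = 21.7 - 37.2 = -15.5
Combination 2 governs: P = 213.2 kN.

213.2 kN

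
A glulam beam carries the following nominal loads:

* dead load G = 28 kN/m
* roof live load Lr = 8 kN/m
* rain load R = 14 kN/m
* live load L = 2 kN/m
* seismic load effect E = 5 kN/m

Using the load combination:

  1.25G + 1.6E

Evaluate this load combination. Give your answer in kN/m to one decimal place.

1.25(28) + 1.6(5) = 35.0 + 8.0 = 43.0
w_u = 43.0 kN/m.

43.0 kN/m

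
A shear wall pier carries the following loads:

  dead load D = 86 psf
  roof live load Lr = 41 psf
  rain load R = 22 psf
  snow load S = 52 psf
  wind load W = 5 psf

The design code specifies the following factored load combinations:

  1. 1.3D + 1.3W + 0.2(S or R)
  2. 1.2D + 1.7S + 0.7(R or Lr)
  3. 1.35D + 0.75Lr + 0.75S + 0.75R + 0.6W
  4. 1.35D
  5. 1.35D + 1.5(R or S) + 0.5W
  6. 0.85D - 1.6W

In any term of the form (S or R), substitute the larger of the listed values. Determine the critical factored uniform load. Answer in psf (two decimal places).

220.30 psf

(S or R) → S = 52 psf; (R or Lr) → Lr = 41 psf; (R or S) → S = 52 psf.
1. 1.3(86) + 1.3(5) + 0.2(52) = 111.80 + 6.50 + 10.40 = 128.70
2. 1.2(86) + 1.7(52) + 0.7(41) = 103.20 + 88.40 + 28.70 = 220.30
3. 1.35(86) + 0.75(41) + 0.75(52) + 0.75(22) + 0.6(5) = 116.10 + 30.75 + 39.00 + 16.50 + 3.00 = 205.35
4. 1.35(86) = 116.10
5. 1.35(86) + 1.5(52) + 0.5(5) = 116.10 + 78.00 + 2.50 = 196.60
6. 0.85(86) - 1.6(5) = 73.10 - 8.00 = 65.10
Maximum is from combination 2.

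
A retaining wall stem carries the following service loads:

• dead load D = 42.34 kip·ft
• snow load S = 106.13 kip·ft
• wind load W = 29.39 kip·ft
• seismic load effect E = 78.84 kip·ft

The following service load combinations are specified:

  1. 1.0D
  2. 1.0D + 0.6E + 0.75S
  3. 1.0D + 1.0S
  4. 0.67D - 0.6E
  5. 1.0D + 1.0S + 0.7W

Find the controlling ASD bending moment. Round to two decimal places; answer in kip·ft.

1. 1.0(42.34) = 42.34
2. 1.0(42.34) + 0.6(78.84) + 0.75(106.13) = 42.34 + 47.30 + 79.60 = 169.24
3. 1.0(42.34) + 1.0(106.13) = 42.34 + 106.13 = 148.47
4. 0.67(42.34) - 0.6(78.84) = -18.94
5. 1.0(42.34) + 1.0(106.13) + 0.7(29.39) = 42.34 + 106.13 + 20.57 = 169.04
Maximum is from combination 2.

169.24 kip·ft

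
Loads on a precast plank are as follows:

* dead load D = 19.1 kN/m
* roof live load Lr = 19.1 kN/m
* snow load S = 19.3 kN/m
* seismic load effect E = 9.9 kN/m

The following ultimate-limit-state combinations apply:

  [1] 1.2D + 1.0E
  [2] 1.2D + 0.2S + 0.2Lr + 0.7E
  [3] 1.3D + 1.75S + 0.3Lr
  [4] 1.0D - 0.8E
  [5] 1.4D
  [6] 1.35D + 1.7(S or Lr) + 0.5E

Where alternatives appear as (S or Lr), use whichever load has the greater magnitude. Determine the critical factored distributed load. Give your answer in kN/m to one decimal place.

(S or Lr) → S = 19.3 kN/m.
[1] 1.2(19.1) + 1.0(9.9) = 22.9 + 9.9 = 32.8
[2] 1.2(19.1) + 0.2(19.3) + 0.2(19.1) + 0.7(9.9) = 22.9 + 3.9 + 3.8 + 6.9 = 37.5
[3] 1.3(19.1) + 1.75(19.3) + 0.3(19.1) = 24.8 + 33.8 + 5.7 = 64.3
[4] 1.0(19.1) - 0.8(9.9) = 19.1 - 7.9 = 11.2
[5] 1.4(19.1) = 26.7
[6] 1.35(19.1) + 1.7(19.3) + 0.5(9.9) = 63.5
The controlling combination is 3, giving 64.3 kN/m.

64.3 kN/m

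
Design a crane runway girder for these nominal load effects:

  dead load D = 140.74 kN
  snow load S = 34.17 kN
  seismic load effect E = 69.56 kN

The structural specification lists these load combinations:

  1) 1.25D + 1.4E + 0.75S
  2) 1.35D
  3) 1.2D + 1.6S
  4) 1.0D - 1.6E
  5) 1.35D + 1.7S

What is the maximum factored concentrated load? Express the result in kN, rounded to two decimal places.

1) 1.25(140.74) + 1.4(69.56) + 0.75(34.17) = 175.93 + 97.38 + 25.63 = 298.94
2) 1.35(140.74) = 190.00
3) 1.2(140.74) + 1.6(34.17) = 168.89 + 54.67 = 223.56
4) 1.0(140.74) - 1.6(69.56) = 140.74 - 111.30 = 29.44
5) 1.35(140.74) + 1.7(34.17) = 190.00 + 58.09 = 248.09
Maximum is from combination 1.

298.94 kN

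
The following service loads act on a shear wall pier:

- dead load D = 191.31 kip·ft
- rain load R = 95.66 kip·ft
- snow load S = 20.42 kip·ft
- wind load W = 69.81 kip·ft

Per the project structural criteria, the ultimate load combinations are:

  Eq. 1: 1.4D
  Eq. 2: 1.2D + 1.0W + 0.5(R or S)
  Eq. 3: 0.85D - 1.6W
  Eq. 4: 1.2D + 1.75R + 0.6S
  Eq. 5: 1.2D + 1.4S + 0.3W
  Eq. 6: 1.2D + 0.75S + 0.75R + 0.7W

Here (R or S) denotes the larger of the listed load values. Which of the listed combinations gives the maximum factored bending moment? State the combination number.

(R or S) → R = 95.66 kip·ft.
Eq. 1: 1.4(191.31) = 267.83
Eq. 2: 1.2(191.31) + 1.0(69.81) + 0.5(95.66) = 229.57 + 69.81 + 47.83 = 347.21
Eq. 3: 0.85(191.31) - 1.6(69.81) = 50.92
Eq. 4: 1.2(191.31) + 1.75(95.66) + 0.6(20.42) = 229.57 + 167.41 + 12.25 = 409.23
Eq. 5: 1.2(191.31) + 1.4(20.42) + 0.3(69.81) = 229.57 + 28.59 + 20.94 = 279.10
Eq. 6: 1.2(191.31) + 0.75(20.42) + 0.75(95.66) + 0.7(69.81) = 365.50
The largest value is 409.23 kip·ft from combination 4.

Combination 4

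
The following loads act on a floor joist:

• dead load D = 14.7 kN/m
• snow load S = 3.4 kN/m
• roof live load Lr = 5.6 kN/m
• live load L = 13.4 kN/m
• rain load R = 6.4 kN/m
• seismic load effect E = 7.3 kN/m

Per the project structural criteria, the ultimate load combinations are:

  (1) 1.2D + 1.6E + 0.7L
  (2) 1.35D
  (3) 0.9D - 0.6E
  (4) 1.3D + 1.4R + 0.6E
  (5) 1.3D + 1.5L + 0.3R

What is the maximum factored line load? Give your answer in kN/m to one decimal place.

41.1 kN/m

(1) 1.2(14.7) + 1.6(7.3) + 0.7(13.4) = 17.6 + 11.7 + 9.4 = 38.7
(2) 1.35(14.7) = 19.8
(3) 0.9(14.7) - 0.6(7.3) = 8.9
(4) 1.3(14.7) + 1.4(6.4) + 0.6(7.3) = 19.1 + 9.0 + 4.4 = 32.5
(5) 1.3(14.7) + 1.5(13.4) + 0.3(6.4) = 19.1 + 20.1 + 1.9 = 41.1
Maximum is from combination 5.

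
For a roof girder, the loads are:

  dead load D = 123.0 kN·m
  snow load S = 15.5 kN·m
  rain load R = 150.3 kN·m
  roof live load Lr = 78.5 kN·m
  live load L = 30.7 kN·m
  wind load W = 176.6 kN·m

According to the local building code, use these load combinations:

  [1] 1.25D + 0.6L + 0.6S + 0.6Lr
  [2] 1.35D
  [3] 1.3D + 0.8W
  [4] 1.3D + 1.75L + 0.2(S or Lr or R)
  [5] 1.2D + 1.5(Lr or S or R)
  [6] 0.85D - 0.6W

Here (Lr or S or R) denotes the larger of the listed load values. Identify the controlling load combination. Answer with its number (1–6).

Combination 5

(S or Lr or R) → R = 150.3 kN·m; (Lr or S or R) → R = 150.3 kN·m.
[1] 1.25(123.0) + 0.6(30.7) + 0.6(15.5) + 0.6(78.5) = 153.75 + 18.42 + 9.30 + 47.10 = 228.57
[2] 1.35(123.0) = 166.05
[3] 1.3(123.0) + 0.8(176.6) = 159.90 + 141.28 = 301.18
[4] 1.3(123.0) + 1.75(30.7) + 0.2(150.3) = 159.90 + 53.73 + 30.06 = 243.69
[5] 1.2(123.0) + 1.5(150.3) = 147.60 + 225.45 = 373.05
[6] 0.85(123.0) - 0.6(176.6) = 104.55 - 105.96 = -1.41
The largest value is 373.05 kN·m from combination 5.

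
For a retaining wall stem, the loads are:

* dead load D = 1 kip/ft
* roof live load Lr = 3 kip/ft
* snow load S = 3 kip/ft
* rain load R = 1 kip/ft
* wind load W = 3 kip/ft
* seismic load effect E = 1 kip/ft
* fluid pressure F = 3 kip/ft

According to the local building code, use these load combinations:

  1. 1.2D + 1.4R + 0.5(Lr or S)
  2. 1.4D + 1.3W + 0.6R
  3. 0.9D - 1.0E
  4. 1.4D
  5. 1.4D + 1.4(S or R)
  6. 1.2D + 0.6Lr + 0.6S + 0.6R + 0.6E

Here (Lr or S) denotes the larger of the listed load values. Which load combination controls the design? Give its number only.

Combination 6

(Lr or S) → Lr = 3 kip/ft; (S or R) → S = 3 kip/ft.
1. 1.2(1) + 1.4(1) + 0.5(3) = 4.10
2. 1.4(1) + 1.3(3) + 0.6(1) = 5.90
3. 0.9(1) - 1.0(1) = -0.10
4. 1.4(1) = 1.40
5. 1.4(1) + 1.4(3) = 5.60
6. 1.2(1) + 0.6(3) + 0.6(3) + 0.6(1) + 0.6(1) = 6.00
The largest value is 6.00 kip/ft from combination 6.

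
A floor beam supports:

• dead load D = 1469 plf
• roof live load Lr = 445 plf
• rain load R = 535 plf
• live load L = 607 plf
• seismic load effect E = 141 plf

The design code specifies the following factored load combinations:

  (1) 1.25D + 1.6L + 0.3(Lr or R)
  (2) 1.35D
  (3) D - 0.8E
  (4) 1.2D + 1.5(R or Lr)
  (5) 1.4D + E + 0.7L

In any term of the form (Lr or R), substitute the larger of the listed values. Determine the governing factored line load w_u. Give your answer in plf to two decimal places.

(Lr or R) → R = 535 plf; (R or Lr) → R = 535 plf.
(1) 1.25(1469) + 1.6(607) + 0.3(535) = 2967.95
(2) 1.35(1469) = 1983.15
(3) 1.0(1469) - 0.8(141) = 1356.20
(4) 1.2(1469) + 1.5(535) = 2565.30
(5) 1.4(1469) + 1.0(141) + 0.7(607) = 2622.50
Maximum is from combination 1.

2967.95 plf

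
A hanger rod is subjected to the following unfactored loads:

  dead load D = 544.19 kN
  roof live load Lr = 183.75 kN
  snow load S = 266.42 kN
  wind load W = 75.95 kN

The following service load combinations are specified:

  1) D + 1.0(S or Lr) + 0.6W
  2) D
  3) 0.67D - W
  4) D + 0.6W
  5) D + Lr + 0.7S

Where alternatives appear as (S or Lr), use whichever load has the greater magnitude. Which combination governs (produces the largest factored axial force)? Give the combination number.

Combination 5

(S or Lr) → S = 266.42 kN.
1) 1.0(544.19) + 1.0(266.42) + 0.6(75.95) = 856.18
2) 1.0(544.19) = 544.19
3) 0.67(544.19) - 1.0(75.95) = 288.66
4) 1.0(544.19) + 0.6(75.95) = 589.76
5) 1.0(544.19) + 1.0(183.75) + 0.7(266.42) = 914.43
The largest value is 914.43 kN from combination 5.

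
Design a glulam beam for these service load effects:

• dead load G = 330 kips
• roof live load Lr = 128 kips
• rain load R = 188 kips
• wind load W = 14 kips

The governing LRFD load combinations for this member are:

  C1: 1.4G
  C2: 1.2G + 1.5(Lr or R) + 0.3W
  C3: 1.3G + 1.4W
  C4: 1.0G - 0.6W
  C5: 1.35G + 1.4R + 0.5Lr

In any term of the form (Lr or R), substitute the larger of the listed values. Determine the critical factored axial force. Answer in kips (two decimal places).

(Lr or R) → R = 188 kips.
C1: 1.4(330) = 462.00
C2: 1.2(330) + 1.5(188) + 0.3(14) = 396.00 + 282.00 + 4.20 = 682.20
C3: 1.3(330) + 1.4(14) = 429.00 + 19.60 = 448.60
C4: 1.0(330) - 0.6(14) = 330.00 - 8.40 = 321.60
C5: 1.35(330) + 1.4(188) + 0.5(128) = 445.50 + 263.20 + 64.00 = 772.70
Combination 5 governs: P_u = 772.70 kips.

772.70 kips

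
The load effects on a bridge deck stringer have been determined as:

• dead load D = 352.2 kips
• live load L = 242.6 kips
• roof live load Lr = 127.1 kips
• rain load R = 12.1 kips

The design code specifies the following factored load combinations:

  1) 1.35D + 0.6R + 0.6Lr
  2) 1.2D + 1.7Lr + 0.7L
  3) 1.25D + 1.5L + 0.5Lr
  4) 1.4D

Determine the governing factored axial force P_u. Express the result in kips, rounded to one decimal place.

867.7 kips

1) 1.35(352.2) + 0.6(12.1) + 0.6(127.1) = 559.0
2) 1.2(352.2) + 1.7(127.1) + 0.7(242.6) = 422.6 + 216.1 + 169.8 = 808.5
3) 1.25(352.2) + 1.5(242.6) + 0.5(127.1) = 867.7
4) 1.4(352.2) = 493.1
Maximum is from combination 3.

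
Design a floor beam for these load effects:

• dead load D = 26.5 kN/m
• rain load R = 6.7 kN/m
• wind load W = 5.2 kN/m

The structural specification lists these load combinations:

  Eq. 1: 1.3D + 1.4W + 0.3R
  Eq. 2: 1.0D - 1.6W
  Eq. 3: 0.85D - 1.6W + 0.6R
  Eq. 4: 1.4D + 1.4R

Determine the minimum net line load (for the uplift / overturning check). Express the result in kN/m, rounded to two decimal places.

18.18 kN/m

Eq. 1: 1.3(26.5) + 1.4(5.2) + 0.3(6.7) = 43.74
Eq. 2: 1.0(26.5) - 1.6(5.2) = 18.18
Eq. 3: 0.85(26.5) - 1.6(5.2) + 0.6(6.7) = 18.23
Eq. 4: 1.4(26.5) + 1.4(6.7) = 46.48
Combination 2 gives the minimum: 18.18 kN/m.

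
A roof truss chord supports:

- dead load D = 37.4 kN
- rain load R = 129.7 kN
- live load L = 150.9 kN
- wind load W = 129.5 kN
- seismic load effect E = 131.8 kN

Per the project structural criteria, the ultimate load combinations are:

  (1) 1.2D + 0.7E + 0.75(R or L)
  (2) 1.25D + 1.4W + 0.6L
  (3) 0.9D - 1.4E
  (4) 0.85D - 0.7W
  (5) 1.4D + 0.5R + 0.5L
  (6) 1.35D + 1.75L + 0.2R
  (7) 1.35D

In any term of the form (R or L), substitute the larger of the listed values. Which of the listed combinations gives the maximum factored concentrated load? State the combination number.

(R or L) → L = 150.9 kN.
(1) 1.2(37.4) + 0.7(131.8) + 0.75(150.9) = 250.3
(2) 1.25(37.4) + 1.4(129.5) + 0.6(150.9) = 46.8 + 181.3 + 90.5 = 318.6
(3) 0.9(37.4) - 1.4(131.8) = -150.9
(4) 0.85(37.4) - 0.7(129.5) = 31.8 - 90.7 = -58.9
(5) 1.4(37.4) + 0.5(129.7) + 0.5(150.9) = 192.7
(6) 1.35(37.4) + 1.75(150.9) + 0.2(129.7) = 50.5 + 264.1 + 25.9 = 340.5
(7) 1.35(37.4) = 50.5
The largest value is 340.5 kN from combination 6.

Combination 6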